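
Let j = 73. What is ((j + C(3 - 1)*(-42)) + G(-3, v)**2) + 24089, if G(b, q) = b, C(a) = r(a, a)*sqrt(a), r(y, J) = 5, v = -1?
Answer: 24171 - 210*sqrt(2) ≈ 23874.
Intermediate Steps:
C(a) = 5*sqrt(a)
((j + C(3 - 1)*(-42)) + G(-3, v)**2) + 24089 = ((73 + (5*sqrt(3 - 1))*(-42)) + (-3)**2) + 24089 = ((73 + (5*sqrt(2))*(-42)) + 9) + 24089 = ((73 - 210*sqrt(2)) + 9) + 24089 = (82 - 210*sqrt(2)) + 24089 = 24171 - 210*sqrt(2)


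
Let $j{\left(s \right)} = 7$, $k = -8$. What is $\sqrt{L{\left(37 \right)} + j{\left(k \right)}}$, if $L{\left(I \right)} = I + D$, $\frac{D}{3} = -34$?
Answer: $i \sqrt{58} \approx 7.6158 i$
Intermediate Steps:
$D = -102$ ($D = 3 \left(-34\right) = -102$)
$L{\left(I \right)} = -102 + I$ ($L{\left(I \right)} = I - 102 = -102 + I$)
$\sqrt{L{\left(37 \right)} + j{\left(k \right)}} = \sqrt{\left(-102 + 37\right) + 7} = \sqrt{-65 + 7} = \sqrt{-58} = i \sqrt{58}$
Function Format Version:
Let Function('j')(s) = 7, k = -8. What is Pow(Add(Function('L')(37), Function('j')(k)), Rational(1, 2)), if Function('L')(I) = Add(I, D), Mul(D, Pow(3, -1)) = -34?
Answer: Mul(I, Pow(58, Rational(1, 2))) ≈ Mul(7.6158, I)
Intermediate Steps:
D = -102 (D = Mul(3, -34) = -102)
Function('L')(I) = Add(-102, I) (Function('L')(I) = Add(I, -102) = Add(-102, I))
Pow(Add(Function('L')(37), Function('j')(k)), Rational(1, 2)) = Pow(Add(Add(-102, 37), 7), Rational(1, 2)) = Pow(Add(-65, 7), Rational(1, 2)) = Pow(-58, Rational(1, 2)) = Mul(I, Pow(58, Rational(1, 2)))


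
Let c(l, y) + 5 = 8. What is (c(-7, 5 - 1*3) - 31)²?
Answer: 784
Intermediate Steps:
c(l, y) = 3 (c(l, y) = -5 + 8 = 3)
(c(-7, 5 - 1*3) - 31)² = (3 - 31)² = (-28)² = 784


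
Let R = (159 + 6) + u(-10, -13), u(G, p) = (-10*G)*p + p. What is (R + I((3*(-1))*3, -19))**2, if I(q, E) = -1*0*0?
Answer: 1317904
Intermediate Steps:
u(G, p) = p - 10*G*p (u(G, p) = -10*G*p + p = p - 10*G*p)
I(q, E) = 0 (I(q, E) = 0*0 = 0)
R = -1148 (R = (159 + 6) - 13*(1 - 10*(-10)) = 165 - 13*(1 + 100) = 165 - 13*101 = 165 - 1313 = -1148)
(R + I((3*(-1))*3, -19))**2 = (-1148 + 0)**2 = (-1148)**2 = 1317904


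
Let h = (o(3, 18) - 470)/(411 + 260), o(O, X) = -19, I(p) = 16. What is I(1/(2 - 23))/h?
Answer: -10736/489 ≈ -21.955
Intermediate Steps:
h = -489/671 (h = (-19 - 470)/(411 + 260) = -489/671 ≈ -0.72876)
I(1/(2 - 23))/h = 16/(-489/671) = 16*(-671/489) = -10736/489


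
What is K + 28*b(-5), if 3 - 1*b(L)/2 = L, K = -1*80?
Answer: 368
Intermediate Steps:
K = -80
b(L) = 6 - 2*L
K + 28*b(-5) = -80 + 28*(6 - 2*(-5)) = -80 + 28*(6 + 10) = -80 + 28*16 = -80 + 448 = 368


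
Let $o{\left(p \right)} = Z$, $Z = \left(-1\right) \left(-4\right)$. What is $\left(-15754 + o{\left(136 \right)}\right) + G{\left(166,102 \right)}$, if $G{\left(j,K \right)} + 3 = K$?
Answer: $-15651$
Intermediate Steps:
$Z = 4$
$G{\left(j,K \right)} = -3 + K$
$o{\left(p \right)} = 4$
$\left(-15754 + o{\left(136 \right)}\right) + G{\left(166,102 \right)} = \left(-15754 + 4\right) + \left(-3 + 102\right) = -15750 + 99 = -15651$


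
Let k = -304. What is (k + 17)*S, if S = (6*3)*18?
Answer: -92988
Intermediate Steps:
S = 324 (S = 18*18 = 324)
(k + 17)*S = (-304 + 17)*324 = -287*324 = -92988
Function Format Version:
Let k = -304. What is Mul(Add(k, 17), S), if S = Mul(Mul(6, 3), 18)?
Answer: -92988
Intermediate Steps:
S = 324 (S = Mul(18, 18) = 324)
Mul(Add(k, 17), S) = Mul(Add(-304, 17), 324) = Mul(-287, 324) = -92988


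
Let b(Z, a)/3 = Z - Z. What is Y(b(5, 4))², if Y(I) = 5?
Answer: 25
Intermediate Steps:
b(Z, a) = 0 (b(Z, a) = 3*(Z - Z) = 3*0 = 0)
Y(b(5, 4))² = 5² = 25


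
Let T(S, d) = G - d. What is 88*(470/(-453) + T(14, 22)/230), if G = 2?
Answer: -1031008/10419 ≈ -98.955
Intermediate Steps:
T(S, d) = 2 - d
88*(470/(-453) + T(14, 22)/230) = 88*(470/(-453) + (2 - 1*22)/230) = 88*(470*(-1/453) + (2 - 22)*(1/230)) = 88*(-470/453 - 20*1/230) = 88*(-470/453 - 2/23) = 88*(-11716/10419) = -1031008/10419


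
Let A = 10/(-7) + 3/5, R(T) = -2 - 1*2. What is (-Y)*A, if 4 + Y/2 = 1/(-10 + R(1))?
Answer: -1653/245 ≈ -6.7469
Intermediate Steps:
R(T) = -4 (R(T) = -2 - 2 = -4)
Y = -57/7 (Y = -8 + 2/(-10 - 4) = -8 + 2/(-14) = -8 + 2*(-1/14) = -8 - ⅐ = -57/7 ≈ -8.1429)
A = -29/35 (A = 10*(-⅐) + 3*(⅕) = -10/7 + ⅗ = -29/35 ≈ -0.82857)
(-Y)*A = -1*(-57/7)*(-29/35) = (57/7)*(-29/35) = -1653/245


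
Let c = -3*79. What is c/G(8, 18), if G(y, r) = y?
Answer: -237/8 ≈ -29.625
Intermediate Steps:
c = -237
c/G(8, 18) = -237/8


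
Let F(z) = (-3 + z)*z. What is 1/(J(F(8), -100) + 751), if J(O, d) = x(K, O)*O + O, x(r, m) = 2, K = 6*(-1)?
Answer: 1/871 ≈ 0.0011481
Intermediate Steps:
K = -6
F(z) = z*(-3 + z)
J(O, d) = 3*O (J(O, d) = 2*O + O = 3*O)
1/(J(F(8), -100) + 751) = 1/(3*(8*(-3 + 8)) + 751) = 1/(3*(8*5) + 751) = 1/(3*40 + 751) = 1/(120 + 751) = 1/871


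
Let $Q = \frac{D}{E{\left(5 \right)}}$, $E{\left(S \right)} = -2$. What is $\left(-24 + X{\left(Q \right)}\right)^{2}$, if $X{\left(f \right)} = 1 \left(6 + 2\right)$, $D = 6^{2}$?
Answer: $256$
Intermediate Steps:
$D = 36$
$Q = -18$ ($Q = \frac{36}{-2} = 36 \left(- \frac{1}{2}\right) = -18$)
$X{\left(f \right)} = 8$ ($X{\left(f \right)} = 1 \cdot 8 = 8$)
$\left(-24 + X{\left(Q \right)}\right)^{2} = \left(-24 + 8\right)^{2} = \left(-16\right)^{2} = 256$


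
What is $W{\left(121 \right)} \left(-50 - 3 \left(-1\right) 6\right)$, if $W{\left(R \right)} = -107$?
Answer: $3424$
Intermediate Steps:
$W{\left(121 \right)} \left(-50 - 3 \left(-1\right) 6\right) = - 107 \left(-50 - 3 \left(-1\right) 6\right) = - 107 \left(-50 - \left(-3\right) 6\right) = - 107 \left(-50 - -18\right) = - 107 \left(-50 + 18\right) = \left(-107\right) \left(-32\right) = 3424$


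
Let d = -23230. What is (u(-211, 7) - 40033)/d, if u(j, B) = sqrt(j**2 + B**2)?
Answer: 40033/23230 - sqrt(44570)/23230 ≈ 1.7142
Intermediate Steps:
u(j, B) = sqrt(B**2 + j**2)
(u(-211, 7) - 40033)/d = (sqrt(7**2 + (-211)**2) - 40033)/(-23230) = (sqrt(49 + 44521) - 40033)*(-1/23230) = (sqrt(44570) - 40033)*(-1/23230) = (-40033 + sqrt(44570))*(-1/23230) = 40033/23230 - sqrt(44570)/23230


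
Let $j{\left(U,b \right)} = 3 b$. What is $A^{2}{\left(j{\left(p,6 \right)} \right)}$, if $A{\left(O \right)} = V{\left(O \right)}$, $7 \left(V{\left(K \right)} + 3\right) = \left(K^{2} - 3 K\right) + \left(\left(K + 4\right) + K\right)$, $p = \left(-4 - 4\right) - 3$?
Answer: $\frac{83521}{49} \approx 1704.5$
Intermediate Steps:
$p = -11$ ($p = -8 - 3 = -11$)
$V{\left(K \right)} = - \frac{17}{7} - \frac{K}{7} + \frac{K^{2}}{7}$ ($V{\left(K \right)} = -3 + \frac{\left(K^{2} - 3 K\right) + \left(\left(K + 4\right) + K\right)}{7} = -3 + \frac{\left(K^{2} - 3 K\right) + \left(\left(4 + K\right) + K\right)}{7} = -3 + \frac{\left(K^{2} - 3 K\right) + \left(4 + 2 K\right)}{7} = -3 + \frac{4 + K^{2} - K}{7} = -3 + \left(\frac{4}{7} - \frac{K}{7} + \frac{K^{2}}{7}\right) = - \frac{17}{7} - \frac{K}{7} + \frac{K^{2}}{7}$)
$A{\left(O \right)} = - \frac{17}{7} - \frac{O}{7} + \frac{O^{2}}{7}$
$A^{2}{\left(j{\left(p,6 \right)} \right)} = \left(- \frac{17}{7} - \frac{3 \cdot 6}{7} + \frac{\left(3 \cdot 6\right)^{2}}{7}\right)^{2} = \left(- \frac{17}{7} - \frac{18}{7} + \frac{18^{2}}{7}\right)^{2} = \left(- \frac{17}{7} - \frac{18}{7} + \frac{1}{7} \cdot 324\right)^{2} = \left(- \frac{17}{7} - \frac{18}{7} + \frac{324}{7}\right)^{2} = \left(\frac{289}{7}\right)^{2} = \frac{83521}{49}$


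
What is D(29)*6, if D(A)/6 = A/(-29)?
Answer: -36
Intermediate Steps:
D(A) = -6*A/29 (D(A) = 6*(A/(-29)) = 6*(A*(-1/29)) = 6*(-A/29) = -6*A/29)
D(29)*6 = -6/29*29*6 = -6*6 = -36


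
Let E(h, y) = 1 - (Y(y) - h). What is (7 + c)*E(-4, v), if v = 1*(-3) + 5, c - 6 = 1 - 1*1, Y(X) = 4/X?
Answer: -65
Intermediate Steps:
c = 6 (c = 6 + (1 - 1*1) = 6 + (1 - 1) = 6 + 0 = 6)
v = 2 (v = -3 + 5 = 2)
E(h, y) = 1 + h - 4/y (E(h, y) = 1 - (4/y - h) = 1 - (-h + 4/y) = 1 + (h - 4/y) = 1 + h - 4/y)
(7 + c)*E(-4, v) = (7 + 6)*(1 - 4 - 4/2) = 13*(1 - 4 - 4*½) = 13*(1 - 4 - 2) = 13*(-5) = -65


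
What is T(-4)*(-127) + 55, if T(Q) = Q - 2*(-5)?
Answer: -707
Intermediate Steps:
T(Q) = 10 + Q (T(Q) = Q + 10 = 10 + Q)
T(-4)*(-127) + 55 = (10 - 4)*(-127) + 55 = 6*(-127) + 55 = -762 + 55 = -707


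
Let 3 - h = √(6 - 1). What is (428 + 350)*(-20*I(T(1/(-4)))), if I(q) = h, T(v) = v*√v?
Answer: -46680 + 15560*√5 ≈ -11887.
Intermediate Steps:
T(v) = v^(3/2)
h = 3 - √5 (h = 3 - √(6 - 1) = 3 - √5 ≈ 0.76393)
I(q) = 3 - √5
(428 + 350)*(-20*I(T(1/(-4)))) = (428 + 350)*(-20*(3 - √5)) = 778*(-60 + 20*√5) = -46680 + 15560*√5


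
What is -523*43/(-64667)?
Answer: 22489/64667 ≈ 0.34777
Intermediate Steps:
-523*43/(-64667) = -22489*(-1/64667) = 22489/64667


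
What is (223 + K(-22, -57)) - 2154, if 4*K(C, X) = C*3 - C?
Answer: -1942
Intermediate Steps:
K(C, X) = C/2 (K(C, X) = (C*3 - C)/4 = (3*C - C)/4 = (2*C)/4 = C/2)
(223 + K(-22, -57)) - 2154 = (223 + (½)*(-22)) - 2154 = (223 - 11) - 2154 = 212 - 2154 = -1942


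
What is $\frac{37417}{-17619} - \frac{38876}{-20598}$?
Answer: $- \frac{14293187}{60486027} \approx -0.23631$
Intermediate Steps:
$\frac{37417}{-17619} - \frac{38876}{-20598} = 37417 \left(- \frac{1}{17619}\right) - - \frac{19438}{10299} = - \frac{37417}{17619} + \frac{19438}{10299} = - \frac{14293187}{60486027}$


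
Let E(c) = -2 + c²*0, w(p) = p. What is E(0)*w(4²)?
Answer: -32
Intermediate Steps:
E(c) = -2 (E(c) = -2 + 0 = -2)
E(0)*w(4²) = -2*4² = -2*16 = -32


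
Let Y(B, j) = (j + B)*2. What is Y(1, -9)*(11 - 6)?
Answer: -80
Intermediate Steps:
Y(B, j) = 2*B + 2*j (Y(B, j) = (B + j)*2 = 2*B + 2*j)
Y(1, -9)*(11 - 6) = (2*1 + 2*(-9))*(11 - 6) = (2 - 18)*5 = -16*5 = -80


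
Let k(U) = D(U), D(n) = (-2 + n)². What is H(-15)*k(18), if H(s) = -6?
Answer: -1536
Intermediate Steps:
k(U) = (-2 + U)²
H(-15)*k(18) = -6*(-2 + 18)² = -6*16² = -6*256 = -1536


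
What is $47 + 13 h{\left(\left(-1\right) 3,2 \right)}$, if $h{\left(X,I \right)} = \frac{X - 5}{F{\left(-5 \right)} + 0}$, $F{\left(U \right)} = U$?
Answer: $\frac{339}{5} \approx 67.8$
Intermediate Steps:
$h{\left(X,I \right)} = 1 - \frac{X}{5}$ ($h{\left(X,I \right)} = \frac{X - 5}{-5 + 0} = \frac{-5 + X}{-5} = \left(-5 + X\right) \left(- \frac{1}{5}\right) = 1 - \frac{X}{5}$)
$47 + 13 h{\left(\left(-1\right) 3,2 \right)} = 47 + 13 \left(1 - \frac{\left(-1\right) 3}{5}\right) = 47 + 13 \left(1 - - \frac{3}{5}\right) = 47 + 13 \left(1 + \frac{3}{5}\right) = 47 + 13 \cdot \frac{8}{5} = 47 + \frac{104}{5} = \frac{339}{5}$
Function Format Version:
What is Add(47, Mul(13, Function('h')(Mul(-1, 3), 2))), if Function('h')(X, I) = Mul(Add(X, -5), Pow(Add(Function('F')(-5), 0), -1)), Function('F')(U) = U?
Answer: Rational(339, 5) ≈ 67.800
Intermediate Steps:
Function('h')(X, I) = Add(1, Mul(Rational(-1, 5), X)) (Function('h')(X, I) = Mul(Add(X, -5), Pow(Add(-5, 0), -1)) = Mul(Add(-5, X), Pow(-5, -1)) = Mul(Add(-5, X), Rational(-1, 5)) = Add(1, Mul(Rational(-1, 5), X)))
Add(47, Mul(13, Function('h')(Mul(-1, 3), 2))) = Add(47, Mul(13, Add(1, Mul(Rational(-1, 5), Mul(-1, 3))))) = Add(47, Mul(13, Add(1, Mul(Rational(-1, 5), -3)))) = Add(47, Mul(13, Add(1, Rational(3, 5)))) = Add(47, Mul(13, Rational(8, 5))) = Add(47, Rational(104, 5)) = Rational(339, 5)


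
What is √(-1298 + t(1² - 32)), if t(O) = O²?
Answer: I*√337 ≈ 18.358*I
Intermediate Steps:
√(-1298 + t(1² - 32)) = √(-1298 + (1² - 32)²) = √(-1298 + (1 - 32)²) = √(-1298 + (-31)²) = √(-1298 + 961) = √(-337) = I*√337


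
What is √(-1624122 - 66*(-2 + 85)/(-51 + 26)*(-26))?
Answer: I*√40745478/5 ≈ 1276.6*I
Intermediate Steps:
√(-1624122 - 66*(-2 + 85)/(-51 + 26)*(-26)) = √(-1624122 - 5478/(-25)*(-26)) = √(-1624122 - 5478*(-1)/25*(-26)) = √(-1624122 - 66*(-83/25)*(-26)) = √(-1624122 + (5478/25)*(-26)) = √(-1624122 - 142428/25) = √(-40745478/25) = I*√40745478/5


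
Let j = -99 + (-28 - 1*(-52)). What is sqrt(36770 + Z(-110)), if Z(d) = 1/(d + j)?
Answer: sqrt(1258453065)/185 ≈ 191.76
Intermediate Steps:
j = -75 (j = -99 + (-28 + 52) = -99 + 24 = -75)
Z(d) = 1/(-75 + d) (Z(d) = 1/(d - 75) = 1/(-75 + d))
sqrt(36770 + Z(-110)) = sqrt(36770 + 1/(-75 - 110)) = sqrt(36770 + 1/(-185)) = sqrt(36770 - 1/185) = sqrt(6802449/185) = sqrt(1258453065)/185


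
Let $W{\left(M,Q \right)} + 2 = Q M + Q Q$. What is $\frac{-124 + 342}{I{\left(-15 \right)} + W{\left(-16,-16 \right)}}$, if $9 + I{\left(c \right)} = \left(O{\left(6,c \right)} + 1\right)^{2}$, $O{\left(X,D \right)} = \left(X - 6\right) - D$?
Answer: $\frac{218}{757} \approx 0.28798$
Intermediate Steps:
$O{\left(X,D \right)} = -6 + X - D$ ($O{\left(X,D \right)} = \left(X - 6\right) - D = \left(-6 + X\right) - D = -6 + X - D$)
$W{\left(M,Q \right)} = -2 + Q^{2} + M Q$ ($W{\left(M,Q \right)} = -2 + \left(Q M + Q Q\right) = -2 + \left(M Q + Q^{2}\right) = -2 + \left(Q^{2} + M Q\right) = -2 + Q^{2} + M Q$)
$I{\left(c \right)} = -9 + \left(1 - c\right)^{2}$ ($I{\left(c \right)} = -9 + \left(\left(-6 + 6 - c\right) + 1\right)^{2} = -9 + \left(- c + 1\right)^{2} = -9 + \left(1 - c\right)^{2}$)
$\frac{-124 + 342}{I{\left(-15 \right)} + W{\left(-16,-16 \right)}} = \frac{-124 + 342}{\left(-9 + \left(-1 - 15\right)^{2}\right) - \left(-254 - 256\right)} = \frac{218}{\left(-9 + \left(-16\right)^{2}\right) + \left(-2 + 256 + 256\right)} = \frac{218}{\left(-9 + 256\right) + 510} = \frac{218}{247 + 510} = \frac{218}{757}$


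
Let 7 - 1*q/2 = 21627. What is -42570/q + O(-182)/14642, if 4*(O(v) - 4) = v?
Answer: 15537887/15828002 ≈ 0.98167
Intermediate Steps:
q = -43240 (q = 14 - 2*21627 = 14 - 43254 = -43240)
O(v) = 4 + v/4
-42570/q + O(-182)/14642 = -42570/(-43240) + (4 + (¼)*(-182))/14642 = -42570*(-1/43240) + (4 - 91/2)*(1/14642) = 4257/4324 - 83/2*1/14642 = 4257/4324 - 83/29284 = 15537887/15828002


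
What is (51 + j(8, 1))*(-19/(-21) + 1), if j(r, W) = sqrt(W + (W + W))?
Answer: 680/7 + 40*sqrt(3)/21 ≈ 100.44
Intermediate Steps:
j(r, W) = sqrt(3)*sqrt(W) (j(r, W) = sqrt(W + 2*W) = sqrt(3*W) = sqrt(3)*sqrt(W))
(51 + j(8, 1))*(-19/(-21) + 1) = (51 + sqrt(3)*sqrt(1))*(-19/(-21) + 1) = (51 + sqrt(3)*1)*(-19*(-1/21) + 1) = (51 + sqrt(3))*(19/21 + 1) = (51 + sqrt(3))*(40/21) = 680/7 + 40*sqrt(3)/21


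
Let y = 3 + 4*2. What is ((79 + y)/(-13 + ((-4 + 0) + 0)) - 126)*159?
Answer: -354888/17 ≈ -20876.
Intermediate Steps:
y = 11 (y = 3 + 8 = 11)
((79 + y)/(-13 + ((-4 + 0) + 0)) - 126)*159 = ((79 + 11)/(-13 + ((-4 + 0) + 0)) - 126)*159 = (90/(-13 + (-4 + 0)) - 126)*159 = (90/(-13 - 4) - 126)*159 = (90/(-17) - 126)*159 = (90*(-1/17) - 126)*159 = (-90/17 - 126)*159 = -2232/17*159 = -354888/17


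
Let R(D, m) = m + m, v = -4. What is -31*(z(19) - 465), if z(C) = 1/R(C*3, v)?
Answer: 115351/8 ≈ 14419.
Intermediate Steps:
R(D, m) = 2*m
z(C) = -⅛ (z(C) = 1/(2*(-4)) = 1/(-8) = -⅛)
-31*(z(19) - 465) = -31*(-⅛ - 465) = -31*(-3721/8) = 115351/8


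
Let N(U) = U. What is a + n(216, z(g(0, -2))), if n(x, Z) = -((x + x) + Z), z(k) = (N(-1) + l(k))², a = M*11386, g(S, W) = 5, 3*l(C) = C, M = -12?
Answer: -1233580/9 ≈ -1.3706e+5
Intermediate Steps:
l(C) = C/3
a = -136632 (a = -12*11386 = -136632)
z(k) = (-1 + k/3)²
n(x, Z) = -Z - 2*x (n(x, Z) = -(2*x + Z) = -(Z + 2*x) = -Z - 2*x)
a + n(216, z(g(0, -2))) = -136632 + (-(-3 + 5)²/9 - 2*216) = -136632 + (-2²/9 - 432) = -136632 + (-4/9 - 432) = -136632 - 3892/9 = -1233580/9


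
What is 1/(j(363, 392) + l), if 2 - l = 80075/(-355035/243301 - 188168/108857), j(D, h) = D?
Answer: 84429507563/2151604503092270 ≈ 3.9240e-5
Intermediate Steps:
l = 2120956591846901/84429507563 (l = 2 - 80075/(-355035/243301 - 188168/108857) = 2 - 80075/(-84429507563/26485016957) = 2 - 80075*(-26485016957)/84429507563 = 2 - 1*(-2120787732831775/84429507563) = 2 + 2120787732831775/84429507563 = 2120956591846901/84429507563 ≈ 25121.)
1/(j(363, 392) + l) = 1/(363 + 2120956591846901/84429507563) = 1/(2151604503092270/84429507563) = 84429507563/2151604503092270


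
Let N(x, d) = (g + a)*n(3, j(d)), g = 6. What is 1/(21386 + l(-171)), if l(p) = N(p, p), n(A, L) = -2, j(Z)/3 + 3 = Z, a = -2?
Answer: 1/21378 ≈ 4.6777e-5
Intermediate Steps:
j(Z) = -9 + 3*Z
N(x, d) = -8 (N(x, d) = (6 - 2)*(-2) = 4*(-2) = -8)
l(p) = -8
1/(21386 + l(-171)) = 1/(21386 - 8) = 1/21378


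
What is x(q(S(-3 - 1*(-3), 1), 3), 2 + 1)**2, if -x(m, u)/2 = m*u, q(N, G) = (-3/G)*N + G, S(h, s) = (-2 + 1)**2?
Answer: 144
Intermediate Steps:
S(h, s) = 1 (S(h, s) = (-1)**2 = 1)
q(N, G) = G - 3*N/G (q(N, G) = -3*N/G + G = G - 3*N/G)
x(m, u) = -2*m*u
x(q(S(-3 - 1*(-3), 1), 3), 2 + 1)**2 = (-2*(3 - 3*1/3)*(2 + 1))**2 = (-2*(3 - 3*1*1/3)*3)**2 = (-2*(3 - 1)*3)**2 = (-2*2*3)**2 = (-12)**2 = 144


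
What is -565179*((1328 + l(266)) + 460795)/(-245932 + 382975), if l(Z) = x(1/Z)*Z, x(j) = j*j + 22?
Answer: -23451415158943/12151146 ≈ -1.9300e+6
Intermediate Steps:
x(j) = 22 + j**2 (x(j) = j**2 + 22 = 22 + j**2)
l(Z) = Z*(22 + Z**(-2)) (l(Z) = (22 + (1/Z)**2)*Z = (22 + Z**(-2))*Z = Z*(22 + Z**(-2)))
-565179*((1328 + l(266)) + 460795)/(-245932 + 382975) = -565179*((1328 + (1/266 + 22*266)) + 460795)/(-245932 + 382975) = -(29020246113/15227 + 188393*(1/266 + 5852)/45681) = -565179/(137043/((1328 + 1556633/266) + 460795)) = -565179/(137043/(1909881/266 + 460795)) = -565179/(137043/(124481351/266)) = -565179/(137043*(266/124481351)) = -565179/36453438/124481351 = -565179*124481351/36453438 = -23451415158943/12151146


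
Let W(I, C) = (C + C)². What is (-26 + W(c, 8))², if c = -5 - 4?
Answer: 52900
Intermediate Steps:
c = -9
W(I, C) = 4*C² (W(I, C) = (2*C)² = 4*C²)
(-26 + W(c, 8))² = (-26 + 4*8²)² = (-26 + 4*64)² = (-26 + 256)² = 230² = 52900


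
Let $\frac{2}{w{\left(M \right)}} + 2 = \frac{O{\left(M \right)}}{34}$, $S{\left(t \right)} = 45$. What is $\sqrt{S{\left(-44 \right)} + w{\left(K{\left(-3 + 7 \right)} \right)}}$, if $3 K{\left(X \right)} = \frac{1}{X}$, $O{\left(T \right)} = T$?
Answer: $\frac{\sqrt{29225085}}{815} \approx 6.6332$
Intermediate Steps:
$K{\left(X \right)} = \frac{1}{3 X}$
$w{\left(M \right)} = \frac{2}{-2 + \frac{M}{34}}$
$\sqrt{S{\left(-44 \right)} + w{\left(K{\left(-3 + 7 \right)} \right)}} = \sqrt{45 + \frac{68}{-68 + \frac{1}{3 \left(-3 + 7\right)}}} = \sqrt{45 + \frac{68}{-68 + \frac{1}{3 \cdot 4}}} = \sqrt{45 + \frac{68}{-68 + \frac{1}{3} \cdot \frac{1}{4}}} = \sqrt{45 + \frac{68}{-68 + \frac{1}{12}}} = \sqrt{45 + \frac{68}{- \frac{815}{12}}} = \sqrt{45 + 68 \left(- \frac{12}{815}\right)} = \sqrt{45 - \frac{816}{815}} = \sqrt{\frac{35859}{815}} = \frac{\sqrt{29225085}}{815}$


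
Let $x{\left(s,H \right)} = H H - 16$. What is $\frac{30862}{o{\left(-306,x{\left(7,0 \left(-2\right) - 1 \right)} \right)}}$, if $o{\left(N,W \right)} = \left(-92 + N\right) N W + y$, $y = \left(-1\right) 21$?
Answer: $- \frac{30862}{1826841} \approx -0.016894$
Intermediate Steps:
$y = -21$
$x{\left(s,H \right)} = -16 + H^{2}$ ($x{\left(s,H \right)} = H^{2} - 16 = -16 + H^{2}$)
$o{\left(N,W \right)} = -21 + N W \left(-92 + N\right)$ ($o{\left(N,W \right)} = \left(-92 + N\right) N W - 21 = N \left(-92 + N\right) W - 21 = N W \left(-92 + N\right) - 21 = -21 + N W \left(-92 + N\right)$)
$\frac{30862}{o{\left(-306,x{\left(7,0 \left(-2\right) - 1 \right)} \right)}} = \frac{30862}{-21 + \left(-16 + \left(0 \left(-2\right) - 1\right)^{2}\right) \left(-306\right)^{2} - - 28152 \left(-16 + \left(0 \left(-2\right) - 1\right)^{2}\right)} = \frac{30862}{-21 + \left(-16 + \left(0 - 1\right)^{2}\right) 93636 - - 28152 \left(-16 + \left(0 - 1\right)^{2}\right)} = \frac{30862}{-21 + \left(-16 + \left(-1\right)^{2}\right) 93636 - - 28152 \left(-16 + \left(-1\right)^{2}\right)} = \frac{30862}{-21 + \left(-16 + 1\right) 93636 - - 28152 \left(-16 + 1\right)} = \frac{30862}{-21 - 1404540 - \left(-28152\right) \left(-15\right)} = \frac{30862}{-21 - 1404540 - 422280} = \frac{30862}{-1826841} = 30862 \left(- \frac{1}{1826841}\right) = - \frac{30862}{1826841}$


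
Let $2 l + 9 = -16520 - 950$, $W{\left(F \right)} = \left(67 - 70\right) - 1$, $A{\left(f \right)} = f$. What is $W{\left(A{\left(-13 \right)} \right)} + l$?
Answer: $- \frac{17487}{2} \approx -8743.5$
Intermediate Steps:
$W{\left(F \right)} = -4$ ($W{\left(F \right)} = -3 - 1 = -4$)
$l = - \frac{17479}{2}$ ($l = - \frac{9}{2} + \frac{-16520 - 950}{2} = - \frac{9}{2} + \frac{1}{2} \left(-17470\right) = - \frac{9}{2} - 8735 = - \frac{17479}{2} \approx -8739.5$)
$W{\left(A{\left(-13 \right)} \right)} + l = -4 - \frac{17479}{2} = - \frac{17487}{2}$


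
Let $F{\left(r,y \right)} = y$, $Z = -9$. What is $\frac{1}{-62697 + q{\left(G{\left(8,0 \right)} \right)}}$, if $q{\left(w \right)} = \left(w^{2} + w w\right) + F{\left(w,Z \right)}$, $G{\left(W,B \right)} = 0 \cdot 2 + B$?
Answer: $- \frac{1}{62706} \approx -1.5947 \cdot 10^{-5}$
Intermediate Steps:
$G{\left(W,B \right)} = B$ ($G{\left(W,B \right)} = 0 + B = B$)
$q{\left(w \right)} = -9 + 2 w^{2}$ ($q{\left(w \right)} = \left(w^{2} + w w\right) - 9 = \left(w^{2} + w^{2}\right) - 9 = 2 w^{2} - 9 = -9 + 2 w^{2}$)
$\frac{1}{-62697 + q{\left(G{\left(8,0 \right)} \right)}} = \frac{1}{-62697 - \left(9 - 2 \cdot 0^{2}\right)} = \frac{1}{-62697 + \left(-9 + 2 \cdot 0\right)} = \frac{1}{-62697 + \left(-9 + 0\right)} = \frac{1}{-62697 - 9} = \frac{1}{-62706} = - \frac{1}{62706}$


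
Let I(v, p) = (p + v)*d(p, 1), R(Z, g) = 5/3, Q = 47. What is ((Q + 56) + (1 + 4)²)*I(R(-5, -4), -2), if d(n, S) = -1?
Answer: 128/3 ≈ 42.667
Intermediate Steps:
R(Z, g) = 5/3 (R(Z, g) = 5*(⅓) = 5/3)
I(v, p) = -p - v (I(v, p) = (p + v)*(-1) = -p - v)
((Q + 56) + (1 + 4)²)*I(R(-5, -4), -2) = ((47 + 56) + (1 + 4)²)*(-1*(-2) - 1*5/3) = (103 + 5²)*(2 - 5/3) = (103 + 25)*(⅓) = 128*(⅓) = 128/3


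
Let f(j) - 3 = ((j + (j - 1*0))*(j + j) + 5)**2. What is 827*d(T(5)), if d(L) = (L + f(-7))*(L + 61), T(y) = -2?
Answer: 1971334786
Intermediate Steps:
f(j) = 3 + (5 + 4*j**2)**2 (f(j) = 3 + ((j + (j - 1*0))*(j + j) + 5)**2 = 3 + ((j + (j + 0))*(2*j) + 5)**2 = 3 + ((j + j)*(2*j) + 5)**2 = 3 + ((2*j)*(2*j) + 5)**2 = 3 + (4*j**2 + 5)**2 = 3 + (5 + 4*j**2)**2)
d(L) = (61 + L)*(40404 + L) (d(L) = (L + (3 + (5 + 4*(-7)**2)**2))*(L + 61) = (L + (3 + (5 + 4*49)**2))*(61 + L) = (L + (3 + (5 + 196)**2))*(61 + L) = (L + (3 + 201**2))*(61 + L) = (L + (3 + 40401))*(61 + L) = (L + 40404)*(61 + L) = (40404 + L)*(61 + L) = (61 + L)*(40404 + L))
827*d(T(5)) = 827*(2464644 + (-2)**2 + 40465*(-2)) = 827*(2464644 + 4 - 80930) = 827*2383718 = 1971334786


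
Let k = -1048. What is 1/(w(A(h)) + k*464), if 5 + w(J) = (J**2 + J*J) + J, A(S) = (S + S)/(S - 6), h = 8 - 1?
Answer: -1/485871 ≈ -2.0582e-6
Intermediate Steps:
h = 7
A(S) = 2*S/(-6 + S) (A(S) = (2*S)/(-6 + S) = 2*S/(-6 + S))
w(J) = -5 + J + 2*J**2 (w(J) = -5 + ((J**2 + J*J) + J) = -5 + ((J**2 + J**2) + J) = -5 + (2*J**2 + J) = -5 + (J + 2*J**2) = -5 + J + 2*J**2)
1/(w(A(h)) + k*464) = 1/((-5 + 2*7/(-6 + 7) + 2*(2*7/(-6 + 7))**2) - 1048*464) = 1/((-5 + 2*7/1 + 2*(2*7/1)**2) - 486272) = 1/((-5 + 2*7*1 + 2*(2*7*1)**2) - 486272) = 1/((-5 + 14 + 2*14**2) - 486272) = 1/((-5 + 14 + 2*196) - 486272) = 1/((-5 + 14 + 392) - 486272) = 1/(401 - 486272) = 1/(-485871) = -1/485871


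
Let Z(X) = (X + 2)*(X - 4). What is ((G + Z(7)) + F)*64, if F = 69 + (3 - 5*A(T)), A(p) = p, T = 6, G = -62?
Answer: 448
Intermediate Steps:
Z(X) = (-4 + X)*(2 + X) (Z(X) = (2 + X)*(-4 + X) = (-4 + X)*(2 + X))
F = 42 (F = 69 + (3 - 5*6) = 69 + (3 - 30) = 69 - 27 = 42)
((G + Z(7)) + F)*64 = ((-62 + (-8 + 7² - 2*7)) + 42)*64 = ((-62 + (-8 + 49 - 14)) + 42)*64 = ((-62 + 27) + 42)*64 = (-35 + 42)*64 = 7*64 = 448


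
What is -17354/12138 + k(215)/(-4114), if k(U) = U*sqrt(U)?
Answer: -8677/6069 - 215*sqrt(215)/4114 ≈ -2.1960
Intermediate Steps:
k(U) = U**(3/2)
-17354/12138 + k(215)/(-4114) = -17354/12138 + 215**(3/2)/(-4114) = -17354*1/12138 + (215*sqrt(215))*(-1/4114) = -8677/6069 - 215*sqrt(215)/4114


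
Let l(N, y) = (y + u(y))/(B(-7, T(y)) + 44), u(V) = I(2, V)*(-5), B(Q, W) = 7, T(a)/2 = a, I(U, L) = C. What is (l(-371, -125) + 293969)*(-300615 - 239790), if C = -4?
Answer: -2700640482390/17 ≈ -1.5886e+11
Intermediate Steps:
I(U, L) = -4
T(a) = 2*a
u(V) = 20 (u(V) = -4*(-5) = 20)
l(N, y) = 20/51 + y/51 (l(N, y) = (y + 20)/(7 + 44) = (20 + y)/51 = (20 + y)*(1/51) = 20/51 + y/51)
(l(-371, -125) + 293969)*(-300615 - 239790) = ((20/51 + (1/51)*(-125)) + 293969)*(-300615 - 239790) = ((20/51 - 125/51) + 293969)*(-540405) = (-35/17 + 293969)*(-540405) = (4997438/17)*(-540405) = -2700640482390/17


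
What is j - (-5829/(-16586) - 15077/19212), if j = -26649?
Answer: -4245785976097/159325116 ≈ -26649.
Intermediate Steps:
j - (-5829/(-16586) - 15077/19212) = -26649 - (-5829/(-16586) - 15077/19212) = -26649 - (-5829*(-1/16586) - 15077*1/19212) = -26649 - (5829/16586 - 15077/19212) = -26649 - 1*(-69040187/159325116) = -26649 + 69040187/159325116 = -4245785976097/159325116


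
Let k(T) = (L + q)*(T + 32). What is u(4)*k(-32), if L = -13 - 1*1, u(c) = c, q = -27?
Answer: 0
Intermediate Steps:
L = -14 (L = -13 - 1 = -14)
k(T) = -1312 - 41*T (k(T) = (-14 - 27)*(T + 32) = -41*(32 + T) = -1312 - 41*T)
u(4)*k(-32) = 4*(-1312 - 41*(-32)) = 4*(-1312 + 1312) = 4*0 = 0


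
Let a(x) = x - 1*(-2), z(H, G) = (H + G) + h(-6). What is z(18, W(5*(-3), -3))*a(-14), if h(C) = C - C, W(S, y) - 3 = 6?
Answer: -324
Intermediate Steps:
W(S, y) = 9 (W(S, y) = 3 + 6 = 9)
h(C) = 0
z(H, G) = G + H (z(H, G) = (H + G) + 0 = (G + H) + 0 = G + H)
a(x) = 2 + x (a(x) = x + 2 = 2 + x)
z(18, W(5*(-3), -3))*a(-14) = (9 + 18)*(2 - 14) = 27*(-12) = -324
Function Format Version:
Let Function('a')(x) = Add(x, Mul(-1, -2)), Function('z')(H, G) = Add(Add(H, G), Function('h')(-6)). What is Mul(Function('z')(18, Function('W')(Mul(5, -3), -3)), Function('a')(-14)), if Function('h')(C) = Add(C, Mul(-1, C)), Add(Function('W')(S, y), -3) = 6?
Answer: -324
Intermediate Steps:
Function('W')(S, y) = 9 (Function('W')(S, y) = Add(3, 6) = 9)
Function('h')(C) = 0
Function('z')(H, G) = Add(G, H) (Function('z')(H, G) = Add(Add(H, G), 0) = Add(Add(G, H), 0) = Add(G, H))
Function('a')(x) = Add(2, x) (Function('a')(x) = Add(x, 2) = Add(2, x))
Mul(Function('z')(18, Function('W')(Mul(5, -3), -3)), Function('a')(-14)) = Mul(Add(9, 18), Add(2, -14)) = Mul(27, -12) = -324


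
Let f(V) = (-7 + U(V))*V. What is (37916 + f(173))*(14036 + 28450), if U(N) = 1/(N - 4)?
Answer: 263554168548/169 ≈ 1.5595e+9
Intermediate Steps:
U(N) = 1/(-4 + N)
f(V) = V*(-7 + 1/(-4 + V)) (f(V) = (-7 + 1/(-4 + V))*V = V*(-7 + 1/(-4 + V)))
(37916 + f(173))*(14036 + 28450) = (37916 + 173*(29 - 7*173)/(-4 + 173))*(14036 + 28450) = (37916 + 173*(29 - 1211)/169)*42486 = (37916 + 173*(1/169)*(-1182))*42486 = (37916 - 204486/169)*42486 = (6203318/169)*42486 = 263554168548/169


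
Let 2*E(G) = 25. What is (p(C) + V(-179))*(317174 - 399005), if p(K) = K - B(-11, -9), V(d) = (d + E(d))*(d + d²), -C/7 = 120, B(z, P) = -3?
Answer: 434183829660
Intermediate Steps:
E(G) = 25/2 (E(G) = (½)*25 = 25/2)
C = -840 (C = -7*120 = -840)
V(d) = (25/2 + d)*(d + d²) (V(d) = (d + 25/2)*(d + d²) = (25/2 + d)*(d + d²))
p(K) = 3 + K (p(K) = K - 1*(-3) = K + 3 = 3 + K)
(p(C) + V(-179))*(317174 - 399005) = ((3 - 840) + (½)*(-179)*(25 + 2*(-179)² + 27*(-179)))*(317174 - 399005) = (-837 + (½)*(-179)*(25 + 2*32041 - 4833))*(-81831) = (-837 + (½)*(-179)*(25 + 64082 - 4833))*(-81831) = (-837 + (½)*(-179)*59274)*(-81831) = (-837 - 5305023)*(-81831) = -5305860*(-81831) = 434183829660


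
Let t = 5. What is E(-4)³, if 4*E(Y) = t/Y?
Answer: -125/4096 ≈ -0.030518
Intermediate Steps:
E(Y) = 5/(4*Y) (E(Y) = (5/Y)/4 = 5/(4*Y))
E(-4)³ = ((5/4)/(-4))³ = ((5/4)*(-¼))³ = (-5/16)³ = -125/4096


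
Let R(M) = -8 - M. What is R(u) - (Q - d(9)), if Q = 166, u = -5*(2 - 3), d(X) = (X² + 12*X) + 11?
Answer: 21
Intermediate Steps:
d(X) = 11 + X² + 12*X
u = 5 (u = -5*(-1) = 5)
R(u) - (Q - d(9)) = (-8 - 1*5) - (166 - (11 + 9² + 12*9)) = (-8 - 5) - (166 - (11 + 81 + 108)) = -13 - (166 - 1*200) = -13 - (166 - 200) = -13 - 1*(-34) = -13 + 34 = 21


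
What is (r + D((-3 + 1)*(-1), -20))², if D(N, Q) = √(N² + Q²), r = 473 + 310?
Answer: 613493 + 3132*√101 ≈ 6.4497e+5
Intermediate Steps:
r = 783
(r + D((-3 + 1)*(-1), -20))² = (783 + √(((-3 + 1)*(-1))² + (-20)²))² = (783 + √((-2*(-1))² + 400))² = (783 + √(2² + 400))² = (783 + √(4 + 400))² = (783 + √404)² = (783 + 2*√101)²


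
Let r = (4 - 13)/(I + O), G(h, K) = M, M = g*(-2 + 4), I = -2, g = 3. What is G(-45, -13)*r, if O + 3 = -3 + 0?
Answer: 27/4 ≈ 6.7500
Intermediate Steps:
O = -6 (O = -3 + (-3 + 0) = -3 - 3 = -6)
M = 6 (M = 3*(-2 + 4) = 3*2 = 6)
G(h, K) = 6
r = 9/8 (r = (4 - 13)/(-2 - 6) = -9/(-8) = -9*(-⅛) = 9/8 ≈ 1.1250)
G(-45, -13)*r = 6*(9/8) = 27/4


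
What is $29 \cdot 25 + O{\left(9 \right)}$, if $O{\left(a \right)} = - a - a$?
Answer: $707$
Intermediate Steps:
$O{\left(a \right)} = - 2 a$
$29 \cdot 25 + O{\left(9 \right)} = 29 \cdot 25 - 18 = 725 - 18 = 707$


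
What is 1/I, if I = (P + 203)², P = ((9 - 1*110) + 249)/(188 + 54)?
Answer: 14641/606981769 ≈ 2.4121e-5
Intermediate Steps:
P = 74/121 (P = ((9 - 110) + 249)/242 = (-101 + 249)*(1/242) = 148*(1/242) = 74/121 ≈ 0.61157)
I = 606981769/14641 (I = (74/121 + 203)² = (24637/121)² = 606981769/14641 ≈ 41458.)
1/I = 1/(606981769/14641) = 14641/606981769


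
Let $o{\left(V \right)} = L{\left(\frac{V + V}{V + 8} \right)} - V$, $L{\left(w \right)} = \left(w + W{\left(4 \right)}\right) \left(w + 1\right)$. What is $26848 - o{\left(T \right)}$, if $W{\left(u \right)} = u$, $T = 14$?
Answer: $\frac{3248852}{121} \approx 26850.0$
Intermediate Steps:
$L{\left(w \right)} = \left(1 + w\right) \left(4 + w\right)$ ($L{\left(w \right)} = \left(w + 4\right) \left(w + 1\right) = \left(4 + w\right) \left(1 + w\right) = \left(1 + w\right) \left(4 + w\right)$)
$o{\left(V \right)} = 4 - V + \frac{4 V^{2}}{\left(8 + V\right)^{2}} + \frac{10 V}{8 + V}$ ($o{\left(V \right)} = \left(4 + \left(\frac{V + V}{V + 8}\right)^{2} + 5 \frac{V + V}{V + 8}\right) - V = \left(4 + \left(\frac{2 V}{8 + V}\right)^{2} + 5 \frac{2 V}{8 + V}\right) - V = \left(4 + \frac{4 V^{2}}{\left(8 + V\right)^{2}} + \frac{10 V}{8 + V}\right) - V = 4 - V + \frac{4 V^{2}}{\left(8 + V\right)^{2}} + \frac{10 V}{8 + V}$)
$26848 - o{\left(T \right)} = 26848 - \frac{256 - 14^{3} + 2 \cdot 14^{2} + 80 \cdot 14}{64 + 14^{2} + 16 \cdot 14} = 26848 - \frac{256 - 2744 + 2 \cdot 196 + 1120}{64 + 196 + 224} = 26848 - \frac{256 - 2744 + 392 + 1120}{484} = 26848 - \frac{1}{484} \left(-976\right) = 26848 - - \frac{244}{121} = 26848 + \frac{244}{121} = \frac{3248852}{121}$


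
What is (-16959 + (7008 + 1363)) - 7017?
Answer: -15605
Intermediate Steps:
(-16959 + (7008 + 1363)) - 7017 = (-16959 + 8371) - 7017 = -8588 - 7017 = -15605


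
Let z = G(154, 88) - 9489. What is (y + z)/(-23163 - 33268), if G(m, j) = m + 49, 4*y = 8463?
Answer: 28681/225724 ≈ 0.12706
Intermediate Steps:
y = 8463/4 (y = (¼)*8463 = 8463/4 ≈ 2115.8)
G(m, j) = 49 + m
z = -9286 (z = (49 + 154) - 9489 = 203 - 9489 = -9286)
(y + z)/(-23163 - 33268) = (8463/4 - 9286)/(-23163 - 33268) = -28681/4/(-56431) = -28681/4*(-1/56431) = 28681/225724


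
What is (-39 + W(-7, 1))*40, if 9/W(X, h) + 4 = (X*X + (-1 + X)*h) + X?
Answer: -1548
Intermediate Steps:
W(X, h) = 9/(-4 + X + X² + h*(-1 + X)) (W(X, h) = 9/(-4 + ((X*X + (-1 + X)*h) + X)) = 9/(-4 + ((X² + h*(-1 + X)) + X)) = 9/(-4 + (X + X² + h*(-1 + X))) = 9/(-4 + X + X² + h*(-1 + X)))
(-39 + W(-7, 1))*40 = (-39 + 9/(-4 - 7 + (-7)² - 1*1 - 7*1))*40 = (-39 + 9/(-4 - 7 + 49 - 1 - 7))*40 = (-39 + 9/30)*40 = (-39 + 9*(1/30))*40 = (-39 + 3/10)*40 = -387/10*40 = -1548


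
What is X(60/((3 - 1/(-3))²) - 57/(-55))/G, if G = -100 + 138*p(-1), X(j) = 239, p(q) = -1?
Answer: -239/238 ≈ -1.0042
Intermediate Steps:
G = -238 (G = -100 + 138*(-1) = -100 - 138 = -238)
X(60/((3 - 1/(-3))²) - 57/(-55))/G = 239/(-238) = 239*(-1/238) = -239/238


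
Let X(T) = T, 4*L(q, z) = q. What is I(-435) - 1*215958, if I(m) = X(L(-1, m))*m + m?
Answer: -865137/4 ≈ -2.1628e+5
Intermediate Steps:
L(q, z) = q/4
I(m) = 3*m/4 (I(m) = ((¼)*(-1))*m + m = -m/4 + m = 3*m/4)
I(-435) - 1*215958 = (¾)*(-435) - 1*215958 = -1305/4 - 215958 = -865137/4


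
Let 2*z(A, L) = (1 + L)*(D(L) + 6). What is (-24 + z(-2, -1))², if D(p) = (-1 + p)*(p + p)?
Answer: 576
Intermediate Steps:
D(p) = 2*p*(-1 + p) (D(p) = (-1 + p)*(2*p) = 2*p*(-1 + p))
z(A, L) = (1 + L)*(6 + 2*L*(-1 + L))/2 (z(A, L) = ((1 + L)*(2*L*(-1 + L) + 6))/2 = ((1 + L)*(6 + 2*L*(-1 + L)))/2 = (1 + L)*(6 + 2*L*(-1 + L))/2)
(-24 + z(-2, -1))² = (-24 + (3 + (-1)³ + 2*(-1)))² = (-24 + (3 - 1 - 2))² = (-24 + 0)² = (-24)² = 576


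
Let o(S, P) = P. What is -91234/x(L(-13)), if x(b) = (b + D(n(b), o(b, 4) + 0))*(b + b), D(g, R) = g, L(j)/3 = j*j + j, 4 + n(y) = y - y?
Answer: -121/576 ≈ -0.21007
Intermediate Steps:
n(y) = -4 (n(y) = -4 + (y - y) = -4 + 0 = -4)
L(j) = 3*j + 3*j**2 (L(j) = 3*(j*j + j) = 3*(j**2 + j) = 3*(j + j**2) = 3*j + 3*j**2)
x(b) = 2*b*(-4 + b) (x(b) = (b - 4)*(b + b) = (-4 + b)*(2*b) = 2*b*(-4 + b))
-91234/x(L(-13)) = -91234*(-1/(78*(1 - 13)*(-4 + 3*(-13)*(1 - 13)))) = -91234*1/(936*(-4 + 3*(-13)*(-12))) = -91234*1/(936*(-4 + 468)) = -91234/(2*468*464) = -91234/434304 = -91234*1/434304 = -121/576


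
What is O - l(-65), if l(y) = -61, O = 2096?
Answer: 2157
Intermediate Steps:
O - l(-65) = 2096 - 1*(-61) = 2096 + 61 = 2157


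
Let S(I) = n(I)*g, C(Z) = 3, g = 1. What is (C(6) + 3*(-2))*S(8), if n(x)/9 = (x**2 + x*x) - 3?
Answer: -3375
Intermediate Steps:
n(x) = -27 + 18*x**2 (n(x) = 9*((x**2 + x*x) - 3) = 9*((x**2 + x**2) - 3) = 9*(2*x**2 - 3) = 9*(-3 + 2*x**2) = -27 + 18*x**2)
S(I) = -27 + 18*I**2 (S(I) = (-27 + 18*I**2)*1 = -27 + 18*I**2)
(C(6) + 3*(-2))*S(8) = (3 + 3*(-2))*(-27 + 18*8**2) = (3 - 6)*(-27 + 18*64) = -3*(-27 + 1152) = -3*1125 = -3375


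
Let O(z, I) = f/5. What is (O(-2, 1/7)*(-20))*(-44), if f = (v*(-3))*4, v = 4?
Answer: -8448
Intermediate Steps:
f = -48 (f = (4*(-3))*4 = -12*4 = -48)
O(z, I) = -48/5
(O(-2, 1/7)*(-20))*(-44) = -48/5*(-20)*(-44) = 192*(-44) = -8448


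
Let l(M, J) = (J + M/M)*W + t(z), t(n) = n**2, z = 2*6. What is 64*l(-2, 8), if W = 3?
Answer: 10944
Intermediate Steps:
z = 12
l(M, J) = 147 + 3*J (l(M, J) = (J + M/M)*3 + 12**2 = (J + 1)*3 + 144 = (1 + J)*3 + 144 = (3 + 3*J) + 144 = 147 + 3*J)
64*l(-2, 8) = 64*(147 + 3*8) = 64*(147 + 24) = 64*171 = 10944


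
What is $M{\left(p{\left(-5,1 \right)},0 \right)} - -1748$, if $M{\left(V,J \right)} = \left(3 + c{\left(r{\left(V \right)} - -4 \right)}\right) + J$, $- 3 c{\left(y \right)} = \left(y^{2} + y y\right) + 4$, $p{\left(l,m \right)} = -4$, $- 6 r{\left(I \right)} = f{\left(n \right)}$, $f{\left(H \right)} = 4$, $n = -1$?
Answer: $\frac{47041}{27} \approx 1742.3$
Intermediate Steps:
$r{\left(I \right)} = - \frac{2}{3}$ ($r{\left(I \right)} = \left(- \frac{1}{6}\right) 4 = - \frac{2}{3}$)
$c{\left(y \right)} = - \frac{4}{3} - \frac{2 y^{2}}{3}$ ($c{\left(y \right)} = - \frac{\left(y^{2} + y y\right) + 4}{3} = - \frac{\left(y^{2} + y^{2}\right) + 4}{3} = - \frac{2 y^{2} + 4}{3} = - \frac{4 + 2 y^{2}}{3} = - \frac{4}{3} - \frac{2 y^{2}}{3}$)
$M{\left(V,J \right)} = - \frac{155}{27} + J$ ($M{\left(V,J \right)} = \left(3 - \left(\frac{4}{3} + \frac{2 \left(- \frac{2}{3} - -4\right)^{2}}{3}\right)\right) + J = \left(3 - \left(\frac{4}{3} + \frac{2 \left(- \frac{2}{3} + 4\right)^{2}}{3}\right)\right) + J = \left(3 - \left(\frac{4}{3} + \frac{2 \left(\frac{10}{3}\right)^{2}}{3}\right)\right) + J = \left(3 - \frac{236}{27}\right) + J = - \frac{155}{27} + J$)
$M{\left(p{\left(-5,1 \right)},0 \right)} - -1748 = \left(- \frac{155}{27} + 0\right) - -1748 = - \frac{155}{27} + 1748 = \frac{47041}{27}$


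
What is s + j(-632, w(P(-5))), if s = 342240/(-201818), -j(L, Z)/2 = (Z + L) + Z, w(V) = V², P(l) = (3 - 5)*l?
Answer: 87014256/100909 ≈ 862.30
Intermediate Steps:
P(l) = -2*l
j(L, Z) = -4*Z - 2*L (j(L, Z) = -2*((Z + L) + Z) = -2*((L + Z) + Z) = -2*(L + 2*Z) = -4*Z - 2*L)
s = -171120/100909 (s = 342240*(-1/201818) = -171120/100909 ≈ -1.6958)
s + j(-632, w(P(-5))) = -171120/100909 + (-4*(-2*(-5))² - 2*(-632)) = -171120/100909 + (-4*10² + 1264) = -171120/100909 + (-4*100 + 1264) = -171120/100909 + (-400 + 1264) = -171120/100909 + 864 = 87014256/100909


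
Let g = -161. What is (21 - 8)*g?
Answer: -2093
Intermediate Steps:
(21 - 8)*g = (21 - 8)*(-161) = 13*(-161) = -2093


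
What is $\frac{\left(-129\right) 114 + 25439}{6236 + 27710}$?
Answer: $\frac{10733}{33946} \approx 0.31618$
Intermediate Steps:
$\frac{\left(-129\right) 114 + 25439}{6236 + 27710} = \frac{-14706 + 25439}{33946} = 10733 \cdot \frac{1}{33946} = \frac{10733}{33946}$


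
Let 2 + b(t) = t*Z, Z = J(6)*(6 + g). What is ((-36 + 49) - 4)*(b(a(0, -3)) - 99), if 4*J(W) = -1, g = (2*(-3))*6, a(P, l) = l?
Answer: -2223/2 ≈ -1111.5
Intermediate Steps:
g = -36 (g = -6*6 = -36)
J(W) = -¼ (J(W) = (¼)*(-1) = -¼)
Z = 15/2 (Z = -(6 - 36)/4 = -¼*(-30) = 15/2 ≈ 7.5000)
b(t) = -2 + 15*t/2 (b(t) = -2 + t*(15/2) = -2 + 15*t/2)
((-36 + 49) - 4)*(b(a(0, -3)) - 99) = ((-36 + 49) - 4)*((-2 + (15/2)*(-3)) - 99) = (13 - 4)*((-2 - 45/2) - 99) = 9*(-49/2 - 99) = 9*(-247/2) = -2223/2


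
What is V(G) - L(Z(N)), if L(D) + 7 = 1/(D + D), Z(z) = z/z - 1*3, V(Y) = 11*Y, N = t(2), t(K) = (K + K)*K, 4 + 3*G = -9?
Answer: -485/12 ≈ -40.417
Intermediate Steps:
G = -13/3 (G = -4/3 + (⅓)*(-9) = -4/3 - 3 = -13/3 ≈ -4.3333)
t(K) = 2*K² (t(K) = (2*K)*K = 2*K²)
N = 8 (N = 2*2² = 2*4 = 8)
Z(z) = -2 (Z(z) = 1 - 3 = -2)
L(D) = -7 + 1/(2*D) (L(D) = -7 + 1/(D + D) = -7 + 1/(2*D))
V(G) - L(Z(N)) = 11*(-13/3) - (-7 + (½)/(-2)) = -143/3 - (-7 + (½)*(-½)) = -143/3 - (-7 - ¼) = -143/3 - 1*(-29/4) = -143/3 + 29/4 = -485/12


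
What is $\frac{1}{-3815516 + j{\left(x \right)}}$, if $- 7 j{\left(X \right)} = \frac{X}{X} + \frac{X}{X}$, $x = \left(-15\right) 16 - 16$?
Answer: $- \frac{7}{26708614} \approx -2.6209 \cdot 10^{-7}$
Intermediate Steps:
$x = -256$ ($x = -240 - 16 = -256$)
$j{\left(X \right)} = - \frac{2}{7}$ ($j{\left(X \right)} = - \frac{\frac{X}{X} + \frac{X}{X}}{7} = - \frac{1 + 1}{7} = \left(- \frac{1}{7}\right) 2 = - \frac{2}{7}$)
$\frac{1}{-3815516 + j{\left(x \right)}} = \frac{1}{-3815516 - \frac{2}{7}} = \frac{1}{- \frac{26708614}{7}} = - \frac{7}{26708614}$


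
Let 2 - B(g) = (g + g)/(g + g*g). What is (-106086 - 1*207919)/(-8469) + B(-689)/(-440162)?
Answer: 47545289835499/1282339800432 ≈ 37.077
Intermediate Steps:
B(g) = 2 - 2*g/(g + g²) (B(g) = 2 - (g + g)/(g + g*g) = 2 - 2*g/(g + g²))
(-106086 - 1*207919)/(-8469) + B(-689)/(-440162) = (-106086 - 1*207919)/(-8469) + (2*(-689)/(1 - 689))/(-440162) = (-106086 - 207919)*(-1/8469) + (2*(-689)/(-688))*(-1/440162) = -314005*(-1/8469) + (2*(-689)*(-1/688))*(-1/440162) = 314005/8469 + (689/344)*(-1/440162) = 314005/8469 - 689/151415728 = 47545289835499/1282339800432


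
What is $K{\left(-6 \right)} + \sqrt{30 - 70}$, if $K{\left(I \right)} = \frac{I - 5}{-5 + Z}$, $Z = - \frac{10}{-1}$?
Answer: $- \frac{11}{5} + 2 i \sqrt{10} \approx -2.2 + 6.3246 i$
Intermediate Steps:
$Z = 10$ ($Z = \left(-10\right) \left(-1\right) = 10$)
$K{\left(I \right)} = -1 + \frac{I}{5}$ ($K{\left(I \right)} = \frac{I - 5}{-5 + 10} = \frac{-5 + I}{5} = \left(-5 + I\right) \frac{1}{5} = -1 + \frac{I}{5}$)
$K{\left(-6 \right)} + \sqrt{30 - 70} = \left(-1 + \frac{1}{5} \left(-6\right)\right) + \sqrt{30 - 70} = \left(-1 - \frac{6}{5}\right) + \sqrt{-40} = - \frac{11}{5} + 2 i \sqrt{10}$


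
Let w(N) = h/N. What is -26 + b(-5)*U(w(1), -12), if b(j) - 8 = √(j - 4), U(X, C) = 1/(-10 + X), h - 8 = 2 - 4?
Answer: -28 - 3*I/4 ≈ -28.0 - 0.75*I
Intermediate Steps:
h = 6 (h = 8 + (2 - 4) = 8 - 2 = 6)
w(N) = 6/N
b(j) = 8 + √(-4 + j) (b(j) = 8 + √(j - 4) = 8 + √(-4 + j))
-26 + b(-5)*U(w(1), -12) = -26 + (8 + √(-4 - 5))/(-10 + 6/1) = -26 + (8 + √(-9))/(-10 + 6*1) = -26 + (8 + 3*I)/(-10 + 6) = -26 + (8 + 3*I)/(-4) = -26 + (8 + 3*I)*(-¼) = -26 + (-2 - 3*I/4) = -28 - 3*I/4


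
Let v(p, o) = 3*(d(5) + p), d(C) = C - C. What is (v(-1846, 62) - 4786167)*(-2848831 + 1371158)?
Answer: 7080573102465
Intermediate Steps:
d(C) = 0
v(p, o) = 3*p (v(p, o) = 3*(0 + p) = 3*p)
(v(-1846, 62) - 4786167)*(-2848831 + 1371158) = (3*(-1846) - 4786167)*(-2848831 + 1371158) = (-5538 - 4786167)*(-1477673) = -4791705*(-1477673) = 7080573102465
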